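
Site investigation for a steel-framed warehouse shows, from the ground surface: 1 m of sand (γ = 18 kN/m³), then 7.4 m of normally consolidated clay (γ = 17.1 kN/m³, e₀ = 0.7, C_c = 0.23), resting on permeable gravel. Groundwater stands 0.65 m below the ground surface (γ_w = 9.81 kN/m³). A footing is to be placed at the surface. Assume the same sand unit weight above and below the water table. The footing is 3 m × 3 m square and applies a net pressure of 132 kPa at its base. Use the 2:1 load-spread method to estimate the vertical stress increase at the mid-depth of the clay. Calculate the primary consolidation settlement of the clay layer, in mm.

Mid-depth of clay below the ground surface: z = 1 + 7.4/2 = 4.7 m.
Total vertical stress at mid-clay: σ_v = 18×1 + 17.1×3.7 = 81.27 kPa.
Pore pressure: u = 9.81×(4.7 − 0.65) = 39.73 kPa.
Initial effective stress: σ'_0 = σ_v − u = 81.27 − 39.73 = 41.54 kPa.
Stress increase at mid-clay by the 2:1 spreading method:
Δσ = qBL/((B+z)(L+z)) = 132×3×3/((3+4.7)(3+4.7)) = 20.037 kPa
Final effective stress: σ'_f = σ'_0 + Δσ = 41.54 + 20.037 = 61.577 kPa.
Normally consolidated clay, so the full stress increment lies on the virgin compression line:
S_c = C_c·H/(1+e₀)·log₁₀(σ'_f/σ'_0) = 0.23×7.4/(1+0.7)×log₁₀(61.577/41.54)
    = 1.0012 × 0.17095 = 0.1712 m

S_c ≈ 171 mm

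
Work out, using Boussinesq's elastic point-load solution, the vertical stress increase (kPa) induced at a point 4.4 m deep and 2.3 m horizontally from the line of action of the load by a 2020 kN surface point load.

Δσ_z ≈ 27.2 kPa

Boussinesq vertical stress below a point load on an elastic half-space:
Δσ_z = 3P/(2πz²) · [1 + (r/z)²]^(−5/2)
r/z = 2.3/4.4 = 0.52273; [1+(r/z)²]^(−5/2) = 0.54666.
Δσ_z = 3×2020/(2π×4.4²) × 0.54666 = 49.818 × 0.54666 = 27.23 kPa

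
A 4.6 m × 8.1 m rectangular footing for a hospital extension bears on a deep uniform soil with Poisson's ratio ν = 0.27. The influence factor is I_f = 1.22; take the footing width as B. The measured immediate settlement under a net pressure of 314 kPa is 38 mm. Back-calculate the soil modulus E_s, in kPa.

S_e = q·B·(1−ν²)/E_s · I_f  ⇒  E_s = q·B·(1−ν²)·I_f / S_e.
E_s = 314 × 4.6 × 0.9271 × 1.22 / 0.038 = 42990 kPa

E_s ≈ 43000 kPa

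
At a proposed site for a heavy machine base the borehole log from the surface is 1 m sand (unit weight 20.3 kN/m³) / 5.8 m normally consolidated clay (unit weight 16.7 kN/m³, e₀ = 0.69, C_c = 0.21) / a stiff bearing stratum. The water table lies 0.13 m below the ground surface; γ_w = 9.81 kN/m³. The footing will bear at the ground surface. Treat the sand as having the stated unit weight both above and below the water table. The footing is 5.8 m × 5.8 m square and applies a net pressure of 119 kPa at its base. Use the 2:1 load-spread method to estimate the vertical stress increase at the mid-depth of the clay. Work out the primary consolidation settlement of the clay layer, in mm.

Mid-depth of clay below the ground surface: z = 1 + 5.8/2 = 3.9 m.
Total vertical stress at mid-clay: σ_v = 20.3×1 + 16.7×2.9 = 68.73 kPa.
Pore pressure: u = 9.81×(3.9 − 0.13) = 36.984 kPa.
Initial effective stress: σ'_0 = σ_v − u = 68.73 − 36.984 = 31.746 kPa.
Stress increase at mid-clay by the 2:1 spreading method:
Δσ = qBL/((B+z)(L+z)) = 119×5.8×5.8/((5.8+3.9)(5.8+3.9)) = 42.546 kPa
Final effective stress: σ'_f = σ'_0 + Δσ = 31.746 + 42.546 = 74.292 kPa.
Normally consolidated clay, so the full stress increment lies on the virgin compression line:
S_c = C_c·H/(1+e₀)·log₁₀(σ'_f/σ'_0) = 0.21×5.8/(1+0.69)×log₁₀(74.292/31.746)
    = 0.72071 × 0.36925 = 0.2661 m

S_c ≈ 266 mm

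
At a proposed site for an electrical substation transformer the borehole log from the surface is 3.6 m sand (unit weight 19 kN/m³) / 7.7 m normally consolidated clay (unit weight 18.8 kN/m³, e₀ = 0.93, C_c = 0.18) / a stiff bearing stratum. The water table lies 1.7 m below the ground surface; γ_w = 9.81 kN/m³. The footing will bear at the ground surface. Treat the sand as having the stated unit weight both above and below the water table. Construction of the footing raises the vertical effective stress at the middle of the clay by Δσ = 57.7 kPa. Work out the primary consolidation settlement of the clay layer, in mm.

S_c ≈ 163 mm

Mid-depth of clay below the ground surface: z = 3.6 + 7.7/2 = 7.45 m.
Total vertical stress at mid-clay: σ_v = 19×3.6 + 18.8×3.85 = 140.78 kPa.
Pore pressure: u = 9.81×(7.45 − 1.7) = 56.408 kPa.
Initial effective stress: σ'_0 = σ_v − u = 140.78 − 56.408 = 84.372 kPa.
Final effective stress: σ'_f = σ'_0 + Δσ = 84.372 + 57.7 = 142.07 kPa.
Normally consolidated clay, so the full stress increment lies on the virgin compression line:
S_c = C_c·H/(1+e₀)·log₁₀(σ'_f/σ'_0) = 0.18×7.7/(1+0.93)×log₁₀(142.07/84.372)
    = 0.71813 × 0.2263 = 0.1625 m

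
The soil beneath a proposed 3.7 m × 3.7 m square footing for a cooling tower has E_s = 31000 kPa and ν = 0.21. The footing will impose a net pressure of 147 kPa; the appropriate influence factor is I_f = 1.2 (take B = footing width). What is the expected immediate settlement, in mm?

S_e ≈ 20.1 mm

Immediate (elastic) settlement: S_e = q·B·(1−ν²)/E_s · I_f.
S_e = 147 × 3.7 × (1 − 0.21²) / 31000 × 1.2
    = 147 × 3.7 × 0.9559 / 31000 × 1.2
    = 0.02013 m = 20.13 mm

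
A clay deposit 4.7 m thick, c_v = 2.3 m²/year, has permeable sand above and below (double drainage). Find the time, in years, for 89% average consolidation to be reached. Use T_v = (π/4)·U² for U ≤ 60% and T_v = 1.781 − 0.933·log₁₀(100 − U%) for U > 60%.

Drainage path length: H_d = H/2 = 2.35 m (double drainage).
U > 60%: T_v = 1.781 − 0.933·log₁₀(100 − 89) = 0.80938.
t = T_v·H_d²/c_v = 0.80938×2.35²/2.3 = 1.943 years.

t ≈ 1.94 years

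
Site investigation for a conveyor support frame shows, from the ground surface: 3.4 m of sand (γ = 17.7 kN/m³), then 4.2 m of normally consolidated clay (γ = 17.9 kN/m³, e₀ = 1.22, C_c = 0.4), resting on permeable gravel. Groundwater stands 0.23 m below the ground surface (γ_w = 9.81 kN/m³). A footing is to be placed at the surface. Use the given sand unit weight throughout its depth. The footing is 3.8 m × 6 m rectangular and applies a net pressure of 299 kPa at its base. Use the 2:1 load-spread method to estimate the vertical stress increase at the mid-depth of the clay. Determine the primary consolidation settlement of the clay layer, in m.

S_c ≈ 0.285 m

Mid-depth of clay below the ground surface: z = 3.4 + 4.2/2 = 5.5 m.
Total vertical stress at mid-clay: σ_v = 17.7×3.4 + 17.9×2.1 = 97.77 kPa.
Pore pressure: u = 9.81×(5.5 − 0.23) = 51.699 kPa.
Initial effective stress: σ'_0 = σ_v − u = 97.77 − 51.699 = 46.071 kPa.
Stress increase at mid-clay by the 2:1 spreading method:
Δσ = qBL/((B+z)(L+z)) = 299×3.8×6/((3.8+5.5)(6+5.5)) = 63.742 kPa
Final effective stress: σ'_f = σ'_0 + Δσ = 46.071 + 63.742 = 109.81 kPa.
Normally consolidated clay, so the full stress increment lies on the virgin compression line:
S_c = C_c·H/(1+e₀)·log₁₀(σ'_f/σ'_0) = 0.4×4.2/(1+1.22)×log₁₀(109.81/46.071)
    = 0.75676 × 0.37721 = 0.2855 m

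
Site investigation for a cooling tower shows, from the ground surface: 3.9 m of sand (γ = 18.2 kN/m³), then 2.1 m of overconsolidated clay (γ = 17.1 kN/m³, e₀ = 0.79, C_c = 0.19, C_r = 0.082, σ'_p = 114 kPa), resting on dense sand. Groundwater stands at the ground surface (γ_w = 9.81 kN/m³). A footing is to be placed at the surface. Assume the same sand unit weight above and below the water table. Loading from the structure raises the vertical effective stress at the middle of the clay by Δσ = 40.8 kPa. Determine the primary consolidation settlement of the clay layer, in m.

S_c ≈ 0.0292 m

Mid-depth of clay below the ground surface: z = 3.9 + 2.1/2 = 4.95 m.
Total vertical stress at mid-clay: σ_v = 18.2×3.9 + 17.1×1.05 = 88.935 kPa.
Pore pressure: u = 9.81×(4.95 − 0) = 48.56 kPa.
Initial effective stress: σ'_0 = σ_v − u = 88.935 − 48.56 = 40.375 kPa.
Final effective stress: σ'_f = 40.375 + 40.8 = 81.175 kPa.
σ'_f = 81.175 ≤ σ'_p = 114 kPa, so the clay remains overconsolidated and only the recompression index applies:
S_c = C_r·H/(1+e₀)·log₁₀(σ'_f/σ'_0) = 0.082×2.1/1.79×log₁₀(81.175/40.375)
    = 0.096202 × 0.30331 = 0.02918 m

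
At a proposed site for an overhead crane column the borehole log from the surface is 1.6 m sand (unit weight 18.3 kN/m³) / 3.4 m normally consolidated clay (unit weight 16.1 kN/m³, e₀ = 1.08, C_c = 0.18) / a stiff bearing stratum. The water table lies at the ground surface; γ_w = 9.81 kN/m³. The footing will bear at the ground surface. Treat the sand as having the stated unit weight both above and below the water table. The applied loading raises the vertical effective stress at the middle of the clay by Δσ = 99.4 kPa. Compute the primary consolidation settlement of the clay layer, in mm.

S_c ≈ 208 mm

Mid-depth of clay below the ground surface: z = 1.6 + 3.4/2 = 3.3 m.
Total vertical stress at mid-clay: σ_v = 18.3×1.6 + 16.1×1.7 = 56.65 kPa.
Pore pressure: u = 9.81×(3.3 − 0) = 32.373 kPa.
Initial effective stress: σ'_0 = σ_v − u = 56.65 − 32.373 = 24.277 kPa.
Final effective stress: σ'_f = σ'_0 + Δσ = 24.277 + 99.4 = 123.68 kPa.
Normally consolidated clay, so the full stress increment lies on the virgin compression line:
S_c = C_c·H/(1+e₀)·log₁₀(σ'_f/σ'_0) = 0.18×3.4/(1+1.08)×log₁₀(123.68/24.277)
    = 0.29423 × 0.7071 = 0.2081 m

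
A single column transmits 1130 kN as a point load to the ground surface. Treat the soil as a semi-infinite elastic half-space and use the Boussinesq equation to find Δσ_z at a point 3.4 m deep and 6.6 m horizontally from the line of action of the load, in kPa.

Boussinesq vertical stress below a point load on an elastic half-space:
Δσ_z = 3P/(2πz²) · [1 + (r/z)²]^(−5/2)
r/z = 6.6/3.4 = 1.9412; [1+(r/z)²]^(−5/2) = 0.020143.
Δσ_z = 3×1130/(2π×3.4²) × 0.020143 = 46.673 × 0.020143 = 0.9401 kPa

Δσ_z ≈ 0.94 kPa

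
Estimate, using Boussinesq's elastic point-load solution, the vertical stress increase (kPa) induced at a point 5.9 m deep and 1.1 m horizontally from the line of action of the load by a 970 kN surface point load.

Δσ_z ≈ 12.2 kPa

Boussinesq vertical stress below a point load on an elastic half-space:
Δσ_z = 3P/(2πz²) · [1 + (r/z)²]^(−5/2)
r/z = 1.1/5.9 = 0.18644; [1+(r/z)²]^(−5/2) = 0.91812.
Δσ_z = 3×970/(2π×5.9²) × 0.91812 = 13.305 × 0.91812 = 12.22 kPa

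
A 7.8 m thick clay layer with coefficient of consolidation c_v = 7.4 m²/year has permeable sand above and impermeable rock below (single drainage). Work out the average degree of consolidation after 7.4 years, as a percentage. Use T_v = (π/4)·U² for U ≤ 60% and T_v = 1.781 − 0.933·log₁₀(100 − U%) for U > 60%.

U ≈ 91.2 %

Drainage path length: H_d = H = 7.8 m (single drainage).
T_v = c_v·t/H_d² = 7.4×7.4/7.8² = 0.90007.
T_v = 0.90007 corresponds to the U > 60% branch:
U = 1 − 10^((1.781 − T_v)/0.933)/100 = 0.9121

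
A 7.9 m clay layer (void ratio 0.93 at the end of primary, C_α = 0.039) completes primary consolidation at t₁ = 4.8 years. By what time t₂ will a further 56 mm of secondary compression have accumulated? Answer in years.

S_s = C_α·H/(1+e_p)·log₁₀(t₂/t₁) ⇒ log₁₀(t₂/t₁) = S_s·(1+e_p)/(C_α·H).
log₁₀(t₂/t₁) = 0.056 × (1+0.93) / (0.039×7.9) = 0.3508
t₂ = t₁ × 10^0.3508 = 4.8 × 2.243 = 10.77 years

t₂ ≈ 10.8 years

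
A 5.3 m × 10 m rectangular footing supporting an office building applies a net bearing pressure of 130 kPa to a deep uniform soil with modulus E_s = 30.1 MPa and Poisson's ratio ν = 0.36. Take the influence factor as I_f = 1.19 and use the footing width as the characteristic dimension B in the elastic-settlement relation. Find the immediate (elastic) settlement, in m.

S_e ≈ 0.0237 m

Immediate (elastic) settlement: S_e = q·B·(1−ν²)/E_s · I_f.
E_s = 30.1 MPa = 30100 kPa.
S_e = 130 × 5.3 × (1 − 0.36²) / 30100 × 1.19
    = 130 × 5.3 × 0.8704 / 30100 × 1.19
    = 0.02371 m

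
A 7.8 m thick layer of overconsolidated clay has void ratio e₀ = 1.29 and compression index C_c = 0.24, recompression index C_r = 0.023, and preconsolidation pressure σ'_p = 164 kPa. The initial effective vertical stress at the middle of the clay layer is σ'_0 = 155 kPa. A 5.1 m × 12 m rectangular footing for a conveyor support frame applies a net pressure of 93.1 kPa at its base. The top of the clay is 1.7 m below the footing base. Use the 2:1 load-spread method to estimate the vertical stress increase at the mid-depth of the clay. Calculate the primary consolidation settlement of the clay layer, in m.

Mid-depth of clay below the footing base: z = 1.7 + 7.8/2 = 5.6 m.
Stress increase at mid-clay by the 2:1 spreading method:
Δσ = qBL/((B+z)(L+z)) = 93.1×5.1×12/((5.1+5.6)(12+5.6)) = 30.256 kPa
Final effective stress: σ'_f = 155 + 30.256 = 185.26 kPa.
σ'_f = 185.26 > σ'_p = 164 kPa, so the stress path crosses the preconsolidation pressure — recompression up to σ'_p, then virgin compression beyond:
S_c = H/(1+e₀)·[C_r·log₁₀(σ'_p/σ'_0) + C_c·log₁₀(σ'_f/σ'_p)]
    = 7.8/2.29 × [0.023×log₁₀(164/155) + 0.24×log₁₀(185.26/164)]
    = 3.4061 × [0.00056378 + 0.012705] = 0.04519 m

S_c ≈ 0.0452 m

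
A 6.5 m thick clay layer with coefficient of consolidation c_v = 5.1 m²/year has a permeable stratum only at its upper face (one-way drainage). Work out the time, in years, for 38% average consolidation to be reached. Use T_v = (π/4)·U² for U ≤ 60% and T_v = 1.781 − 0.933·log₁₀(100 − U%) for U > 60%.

t ≈ 0.94 years

Drainage path length: H_d = H = 6.5 m (single drainage).
U ≤ 60%: T_v = (π/4)·U² = (π/4)×0.38² = 0.11341.
t = T_v·H_d²/c_v = 0.11341×6.5²/5.1 = 0.9395 years.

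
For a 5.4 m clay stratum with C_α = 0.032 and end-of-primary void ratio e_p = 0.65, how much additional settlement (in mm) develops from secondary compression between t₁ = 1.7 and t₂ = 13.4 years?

S_s ≈ 93.9 mm

Secondary compression: S_s = C_α·H/(1+e_p)·log₁₀(t₂/t₁)
S_s = 0.032×5.4/(1+0.65)×log₁₀(13.4/1.7)
    = 0.1047 × 0.8967 = 0.0939 m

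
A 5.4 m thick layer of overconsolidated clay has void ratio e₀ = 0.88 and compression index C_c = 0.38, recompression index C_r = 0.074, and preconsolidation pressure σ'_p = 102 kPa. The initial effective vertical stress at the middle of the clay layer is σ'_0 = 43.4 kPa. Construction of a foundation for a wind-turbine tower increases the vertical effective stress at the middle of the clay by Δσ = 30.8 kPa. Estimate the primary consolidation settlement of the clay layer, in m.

Final effective stress: σ'_f = 43.4 + 30.8 = 74.2 kPa.
σ'_f = 74.2 ≤ σ'_p = 102 kPa, so the clay remains overconsolidated and only the recompression index applies:
S_c = C_r·H/(1+e₀)·log₁₀(σ'_f/σ'_0) = 0.074×5.4/1.88×log₁₀(74.2/43.4)
    = 0.21255 × 0.23291 = 0.04951 m

S_c ≈ 0.0495 m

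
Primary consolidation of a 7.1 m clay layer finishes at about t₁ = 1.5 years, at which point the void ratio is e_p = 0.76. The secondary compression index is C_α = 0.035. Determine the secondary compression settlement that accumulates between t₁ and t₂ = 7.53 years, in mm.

Secondary compression: S_s = C_α·H/(1+e_p)·log₁₀(t₂/t₁)
S_s = 0.035×7.1/(1+0.76)×log₁₀(7.53/1.5)
    = 0.1412 × 0.7007 = 0.09893 m

S_s ≈ 98.9 mm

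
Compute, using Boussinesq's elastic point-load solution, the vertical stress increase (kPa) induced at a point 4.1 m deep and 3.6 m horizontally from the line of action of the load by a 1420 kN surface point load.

Δσ_z ≈ 9.66 kPa

Boussinesq vertical stress below a point load on an elastic half-space:
Δσ_z = 3P/(2πz²) · [1 + (r/z)²]^(−5/2)
r/z = 3.6/4.1 = 0.87805; [1+(r/z)²]^(−5/2) = 0.23959.
Δσ_z = 3×1420/(2π×4.1²) × 0.23959 = 40.333 × 0.23959 = 9.663 kPa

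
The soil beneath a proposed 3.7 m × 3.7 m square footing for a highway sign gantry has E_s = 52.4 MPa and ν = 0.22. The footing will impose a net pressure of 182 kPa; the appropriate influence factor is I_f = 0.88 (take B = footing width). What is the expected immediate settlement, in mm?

S_e ≈ 10.8 mm

Immediate (elastic) settlement: S_e = q·B·(1−ν²)/E_s · I_f.
E_s = 52.4 MPa = 52400 kPa.
S_e = 182 × 3.7 × (1 − 0.22²) / 52400 × 0.88
    = 182 × 3.7 × 0.9516 / 52400 × 0.88
    = 0.01076 m = 10.76 mm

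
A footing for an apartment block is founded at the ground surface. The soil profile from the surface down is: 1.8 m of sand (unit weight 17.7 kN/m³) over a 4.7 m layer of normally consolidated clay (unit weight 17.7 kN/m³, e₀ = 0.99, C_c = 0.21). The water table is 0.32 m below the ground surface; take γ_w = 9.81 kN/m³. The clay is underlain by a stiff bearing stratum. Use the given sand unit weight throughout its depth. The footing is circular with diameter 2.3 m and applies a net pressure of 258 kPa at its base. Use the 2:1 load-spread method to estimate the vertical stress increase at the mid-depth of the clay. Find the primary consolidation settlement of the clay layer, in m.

S_c ≈ 0.14 m

Mid-depth of clay below the ground surface: z = 1.8 + 4.7/2 = 4.15 m.
Total vertical stress at mid-clay: σ_v = 17.7×1.8 + 17.7×2.35 = 73.455 kPa.
Pore pressure: u = 9.81×(4.15 − 0.32) = 37.572 kPa.
Initial effective stress: σ'_0 = σ_v − u = 73.455 − 37.572 = 35.883 kPa.
Stress increase at mid-clay by the 2:1 spreading method:
Δσ ≈ qD²/(D+z)² = 258×2.3²/(2.3+4.15)² = 32.806 kPa
Final effective stress: σ'_f = σ'_0 + Δσ = 35.883 + 32.806 = 68.689 kPa.
Normally consolidated clay, so the full stress increment lies on the virgin compression line:
S_c = C_c·H/(1+e₀)·log₁₀(σ'_f/σ'_0) = 0.21×4.7/(1+0.99)×log₁₀(68.689/35.883)
    = 0.49598 × 0.282 = 0.1399 m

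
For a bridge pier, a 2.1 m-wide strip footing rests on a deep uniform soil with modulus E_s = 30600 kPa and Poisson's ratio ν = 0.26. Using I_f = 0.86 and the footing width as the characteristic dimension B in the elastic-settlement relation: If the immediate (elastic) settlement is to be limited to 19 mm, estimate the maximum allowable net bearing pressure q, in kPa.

q ≈ 345 kPa

S_e = q·B·(1−ν²)/E_s · I_f  ⇒  q = S_e·E_s / (B·(1−ν²)·I_f).
q = 0.019 × 30600 / (2.1 × 0.9324 × 0.86) = 345.3 kPa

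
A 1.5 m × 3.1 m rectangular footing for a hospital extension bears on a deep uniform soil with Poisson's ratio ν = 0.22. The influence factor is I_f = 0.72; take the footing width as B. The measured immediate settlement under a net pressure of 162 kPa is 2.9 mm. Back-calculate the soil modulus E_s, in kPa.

E_s ≈ 57400 kPa

S_e = q·B·(1−ν²)/E_s · I_f  ⇒  E_s = q·B·(1−ν²)·I_f / S_e.
E_s = 162 × 1.5 × 0.9516 × 0.72 / 0.0029 = 57410 kPa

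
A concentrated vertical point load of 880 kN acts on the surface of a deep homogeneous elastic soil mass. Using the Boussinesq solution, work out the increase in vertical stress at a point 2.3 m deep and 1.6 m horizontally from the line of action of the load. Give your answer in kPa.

Boussinesq vertical stress below a point load on an elastic half-space:
Δσ_z = 3P/(2πz²) · [1 + (r/z)²]^(−5/2)
r/z = 1.6/2.3 = 0.69565; [1+(r/z)²]^(−5/2) = 0.37279.
Δσ_z = 3×880/(2π×2.3²) × 0.37279 = 79.427 × 0.37279 = 29.61 kPa

Δσ_z ≈ 29.6 kPa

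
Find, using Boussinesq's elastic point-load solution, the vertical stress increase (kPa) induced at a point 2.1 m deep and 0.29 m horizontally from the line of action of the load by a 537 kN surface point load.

Boussinesq vertical stress below a point load on an elastic half-space:
Δσ_z = 3P/(2πz²) · [1 + (r/z)²]^(−5/2)
r/z = 0.29/2.1 = 0.1381; [1+(r/z)²]^(−5/2) = 0.95387.
Δσ_z = 3×537/(2π×2.1²) × 0.95387 = 58.14 × 0.95387 = 55.46 kPa

Δσ_z ≈ 55.5 kPa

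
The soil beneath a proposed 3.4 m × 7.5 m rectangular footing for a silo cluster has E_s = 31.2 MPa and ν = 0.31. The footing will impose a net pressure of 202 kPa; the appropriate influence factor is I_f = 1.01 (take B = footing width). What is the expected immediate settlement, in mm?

S_e ≈ 20.1 mm

Immediate (elastic) settlement: S_e = q·B·(1−ν²)/E_s · I_f.
E_s = 31.2 MPa = 31200 kPa.
S_e = 202 × 3.4 × (1 − 0.31²) / 31200 × 1.01
    = 202 × 3.4 × 0.9039 / 31200 × 1.01
    = 0.0201 m = 20.1 mm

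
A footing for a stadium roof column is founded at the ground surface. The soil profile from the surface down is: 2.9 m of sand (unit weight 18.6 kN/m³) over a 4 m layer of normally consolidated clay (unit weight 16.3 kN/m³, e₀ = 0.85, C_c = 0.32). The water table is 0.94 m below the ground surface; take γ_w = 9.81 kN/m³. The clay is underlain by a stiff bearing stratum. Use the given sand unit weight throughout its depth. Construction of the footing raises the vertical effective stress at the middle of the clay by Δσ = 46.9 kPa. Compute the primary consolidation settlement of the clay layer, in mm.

S_c ≈ 206 mm

Mid-depth of clay below the ground surface: z = 2.9 + 4/2 = 4.9 m.
Total vertical stress at mid-clay: σ_v = 18.6×2.9 + 16.3×2 = 86.54 kPa.
Pore pressure: u = 9.81×(4.9 − 0.94) = 38.848 kPa.
Initial effective stress: σ'_0 = σ_v − u = 86.54 − 38.848 = 47.692 kPa.
Final effective stress: σ'_f = σ'_0 + Δσ = 47.692 + 46.9 = 94.592 kPa.
Normally consolidated clay, so the full stress increment lies on the virgin compression line:
S_c = C_c·H/(1+e₀)·log₁₀(σ'_f/σ'_0) = 0.32×4/(1+0.85)×log₁₀(94.592/47.692)
    = 0.69189 × 0.29741 = 0.2058 m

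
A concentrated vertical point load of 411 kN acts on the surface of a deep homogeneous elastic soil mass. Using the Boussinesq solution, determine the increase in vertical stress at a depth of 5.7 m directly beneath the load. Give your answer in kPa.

Δσ_z ≈ 6.04 kPa

Boussinesq vertical stress below a point load on an elastic half-space:
Δσ_z = 3P/(2πz²) · [1 + (r/z)²]^(−5/2)
r/z = 0/5.7 = 0; [1+(r/z)²]^(−5/2) = 1.
Δσ_z = 3×411/(2π×5.7²) × 1 = 6.04 × 1 = 6.04 kPa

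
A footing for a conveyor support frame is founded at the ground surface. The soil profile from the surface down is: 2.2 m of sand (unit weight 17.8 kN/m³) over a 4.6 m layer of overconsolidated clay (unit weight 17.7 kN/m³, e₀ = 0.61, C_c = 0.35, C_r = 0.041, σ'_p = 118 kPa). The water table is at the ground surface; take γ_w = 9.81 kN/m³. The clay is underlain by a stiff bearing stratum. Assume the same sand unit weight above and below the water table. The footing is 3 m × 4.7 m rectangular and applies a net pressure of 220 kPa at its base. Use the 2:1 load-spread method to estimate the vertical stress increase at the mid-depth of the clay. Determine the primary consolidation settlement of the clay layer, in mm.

S_c ≈ 41.4 mm

Mid-depth of clay below the ground surface: z = 2.2 + 4.6/2 = 4.5 m.
Total vertical stress at mid-clay: σ_v = 17.8×2.2 + 17.7×2.3 = 79.87 kPa.
Pore pressure: u = 9.81×(4.5 − 0) = 44.145 kPa.
Initial effective stress: σ'_0 = σ_v − u = 79.87 − 44.145 = 35.725 kPa.
Stress increase at mid-clay by the 2:1 spreading method:
Δσ = qBL/((B+z)(L+z)) = 220×3×4.7/((3+4.5)(4.7+4.5)) = 44.957 kPa
Final effective stress: σ'_f = 35.725 + 44.957 = 80.682 kPa.
σ'_f = 80.682 ≤ σ'_p = 118 kPa, so the clay remains overconsolidated and only the recompression index applies:
S_c = C_r·H/(1+e₀)·log₁₀(σ'_f/σ'_0) = 0.041×4.6/1.61×log₁₀(80.682/35.725)
    = 0.11714 × 0.3538 = 0.04144 m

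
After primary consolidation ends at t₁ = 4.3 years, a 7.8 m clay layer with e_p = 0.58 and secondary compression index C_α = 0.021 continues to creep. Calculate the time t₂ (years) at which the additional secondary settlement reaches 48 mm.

S_s = C_α·H/(1+e_p)·log₁₀(t₂/t₁) ⇒ log₁₀(t₂/t₁) = S_s·(1+e_p)/(C_α·H).
log₁₀(t₂/t₁) = 0.048 × (1+0.58) / (0.021×7.8) = 0.463
t₂ = t₁ × 10^0.463 = 4.3 × 2.904 = 12.49 years

t₂ ≈ 12.5 years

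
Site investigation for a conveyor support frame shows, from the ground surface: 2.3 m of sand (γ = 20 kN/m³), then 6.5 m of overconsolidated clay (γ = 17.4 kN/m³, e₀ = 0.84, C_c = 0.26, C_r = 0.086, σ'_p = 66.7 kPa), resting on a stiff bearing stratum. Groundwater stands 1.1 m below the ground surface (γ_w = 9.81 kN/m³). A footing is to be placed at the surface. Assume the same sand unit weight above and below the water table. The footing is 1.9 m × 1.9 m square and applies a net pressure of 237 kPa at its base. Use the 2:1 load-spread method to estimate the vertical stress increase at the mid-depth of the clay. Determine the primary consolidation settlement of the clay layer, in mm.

Mid-depth of clay below the ground surface: z = 2.3 + 6.5/2 = 5.55 m.
Total vertical stress at mid-clay: σ_v = 20×2.3 + 17.4×3.25 = 102.55 kPa.
Pore pressure: u = 9.81×(5.55 − 1.1) = 43.655 kPa.
Initial effective stress: σ'_0 = σ_v − u = 102.55 − 43.655 = 58.895 kPa.
Stress increase at mid-clay by the 2:1 spreading method:
Δσ = qBL/((B+z)(L+z)) = 237×1.9×1.9/((1.9+5.55)(1.9+5.55)) = 15.415 kPa
Final effective stress: σ'_f = 58.895 + 15.415 = 74.31 kPa.
σ'_f = 74.31 > σ'_p = 66.7 kPa, so the stress path crosses the preconsolidation pressure — recompression up to σ'_p, then virgin compression beyond:
S_c = H/(1+e₀)·[C_r·log₁₀(σ'_p/σ'_0) + C_c·log₁₀(σ'_f/σ'_p)]
    = 6.5/1.84 × [0.086×log₁₀(66.7/58.895) + 0.26×log₁₀(74.31/66.7)]
    = 3.5326 × [0.0046481 + 0.0122] = 0.05952 m

S_c ≈ 59.5 mm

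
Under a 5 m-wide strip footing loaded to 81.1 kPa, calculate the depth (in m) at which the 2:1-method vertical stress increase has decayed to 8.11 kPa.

2:1 spreading — at depth z the loaded area has grown by z in each plan dimension:
qB/(B+z) = Δσ_z ⇒ z = qB/Δσ_z − B = 81.1×5/8.11 − 5 = 45 m

z ≈ 45 m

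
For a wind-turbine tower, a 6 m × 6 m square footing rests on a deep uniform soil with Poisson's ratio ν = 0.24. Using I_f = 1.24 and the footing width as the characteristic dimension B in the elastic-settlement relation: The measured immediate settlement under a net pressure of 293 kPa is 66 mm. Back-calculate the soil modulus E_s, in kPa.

E_s ≈ 31100 kPa

S_e = q·B·(1−ν²)/E_s · I_f  ⇒  E_s = q·B·(1−ν²)·I_f / S_e.
E_s = 293 × 6 × 0.9424 × 1.24 / 0.066 = 31130 kPa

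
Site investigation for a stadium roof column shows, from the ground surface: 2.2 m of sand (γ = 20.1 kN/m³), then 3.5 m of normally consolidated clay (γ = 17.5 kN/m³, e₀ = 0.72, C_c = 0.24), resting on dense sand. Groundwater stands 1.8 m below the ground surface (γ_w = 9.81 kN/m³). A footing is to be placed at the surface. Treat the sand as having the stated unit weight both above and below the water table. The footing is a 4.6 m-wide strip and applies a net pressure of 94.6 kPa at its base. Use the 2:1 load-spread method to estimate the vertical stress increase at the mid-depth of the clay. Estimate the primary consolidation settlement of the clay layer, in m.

S_c ≈ 0.141 m

Mid-depth of clay below the ground surface: z = 2.2 + 3.5/2 = 3.95 m.
Total vertical stress at mid-clay: σ_v = 20.1×2.2 + 17.5×1.75 = 74.845 kPa.
Pore pressure: u = 9.81×(3.95 − 1.8) = 21.091 kPa.
Initial effective stress: σ'_0 = σ_v − u = 74.845 − 21.091 = 53.754 kPa.
Stress increase at mid-clay by the 2:1 spreading method:
Δσ = qB/(B+z) = 94.6×4.6/(4.6+3.95) = 50.896 kPa
Final effective stress: σ'_f = σ'_0 + Δσ = 53.754 + 50.896 = 104.65 kPa.
Normally consolidated clay, so the full stress increment lies on the virgin compression line:
S_c = C_c·H/(1+e₀)·log₁₀(σ'_f/σ'_0) = 0.24×3.5/(1+0.72)×log₁₀(104.65/53.754)
    = 0.48837 × 0.28933 = 0.1413 m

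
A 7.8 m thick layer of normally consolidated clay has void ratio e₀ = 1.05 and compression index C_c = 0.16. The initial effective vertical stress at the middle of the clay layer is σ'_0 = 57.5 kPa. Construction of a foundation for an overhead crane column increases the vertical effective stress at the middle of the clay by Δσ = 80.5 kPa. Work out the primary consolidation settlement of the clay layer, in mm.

S_c ≈ 231 mm

Final effective stress: σ'_f = σ'_0 + Δσ = 57.5 + 80.5 = 138 kPa.
Normally consolidated clay, so the full stress increment lies on the virgin compression line:
S_c = C_c·H/(1+e₀)·log₁₀(σ'_f/σ'_0) = 0.16×7.8/(1+1.05)×log₁₀(138/57.5)
    = 0.60878 × 0.38021 = 0.2315 m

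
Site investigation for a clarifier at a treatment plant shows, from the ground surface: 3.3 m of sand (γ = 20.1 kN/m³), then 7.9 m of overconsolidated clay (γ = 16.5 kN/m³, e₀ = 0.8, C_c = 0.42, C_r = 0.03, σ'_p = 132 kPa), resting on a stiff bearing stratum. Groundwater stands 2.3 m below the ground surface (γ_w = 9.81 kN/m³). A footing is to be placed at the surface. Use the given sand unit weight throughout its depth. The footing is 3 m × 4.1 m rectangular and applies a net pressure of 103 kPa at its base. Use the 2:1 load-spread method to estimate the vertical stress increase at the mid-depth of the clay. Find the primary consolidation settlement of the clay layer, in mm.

S_c ≈ 7.05 mm

Mid-depth of clay below the ground surface: z = 3.3 + 7.9/2 = 7.25 m.
Total vertical stress at mid-clay: σ_v = 20.1×3.3 + 16.5×3.95 = 131.5 kPa.
Pore pressure: u = 9.81×(7.25 − 2.3) = 48.56 kPa.
Initial effective stress: σ'_0 = σ_v − u = 131.5 − 48.56 = 82.94 kPa.
Stress increase at mid-clay by the 2:1 spreading method:
Δσ = qBL/((B+z)(L+z)) = 103×3×4.1/((3+7.25)(4.1+7.25)) = 10.89 kPa
Final effective stress: σ'_f = 82.94 + 10.89 = 93.83 kPa.
σ'_f = 93.83 ≤ σ'_p = 132 kPa, so the clay remains overconsolidated and only the recompression index applies:
S_c = C_r·H/(1+e₀)·log₁₀(σ'_f/σ'_0) = 0.03×7.9/1.8×log₁₀(93.83/82.94)
    = 0.13167 × 0.053578 = 0.007054 m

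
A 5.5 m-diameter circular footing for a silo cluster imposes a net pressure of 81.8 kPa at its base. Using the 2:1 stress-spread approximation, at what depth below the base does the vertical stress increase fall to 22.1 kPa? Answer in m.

2:1 spreading — at depth z the loaded area has grown by z in each plan dimension:
qD²/(D+z)² = Δσ_z ⇒ z = D(√(q/Δσ_z) − 1) = 5.5×(√(81.8/22.1) − 1) = 5.081 m

z ≈ 5.08 m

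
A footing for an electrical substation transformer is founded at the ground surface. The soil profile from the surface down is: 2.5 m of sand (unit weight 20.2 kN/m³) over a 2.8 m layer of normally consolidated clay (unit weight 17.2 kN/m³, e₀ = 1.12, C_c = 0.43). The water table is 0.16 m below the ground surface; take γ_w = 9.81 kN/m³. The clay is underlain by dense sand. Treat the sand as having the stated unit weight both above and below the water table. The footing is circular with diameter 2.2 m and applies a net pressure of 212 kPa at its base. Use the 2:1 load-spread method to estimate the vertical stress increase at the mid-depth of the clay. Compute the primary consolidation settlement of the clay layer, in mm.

Mid-depth of clay below the ground surface: z = 2.5 + 2.8/2 = 3.9 m.
Total vertical stress at mid-clay: σ_v = 20.2×2.5 + 17.2×1.4 = 74.58 kPa.
Pore pressure: u = 9.81×(3.9 − 0.16) = 36.689 kPa.
Initial effective stress: σ'_0 = σ_v − u = 74.58 − 36.689 = 37.891 kPa.
Stress increase at mid-clay by the 2:1 spreading method:
Δσ ≈ qD²/(D+z)² = 212×2.2²/(2.2+3.9)² = 27.575 kPa
Final effective stress: σ'_f = σ'_0 + Δσ = 37.891 + 27.575 = 65.466 kPa.
Normally consolidated clay, so the full stress increment lies on the virgin compression line:
S_c = C_c·H/(1+e₀)·log₁₀(σ'_f/σ'_0) = 0.43×2.8/(1+1.12)×log₁₀(65.466/37.891)
    = 0.56792 × 0.23748 = 0.1349 m

S_c ≈ 135 mm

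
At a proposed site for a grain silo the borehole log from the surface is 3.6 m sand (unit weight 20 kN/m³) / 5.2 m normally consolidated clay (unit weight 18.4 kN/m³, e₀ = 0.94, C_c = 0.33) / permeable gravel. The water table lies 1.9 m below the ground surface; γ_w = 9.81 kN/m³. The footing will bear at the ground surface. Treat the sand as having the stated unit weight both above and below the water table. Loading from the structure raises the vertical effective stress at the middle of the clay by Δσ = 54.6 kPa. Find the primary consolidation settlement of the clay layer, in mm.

S_c ≈ 205 mm

Mid-depth of clay below the ground surface: z = 3.6 + 5.2/2 = 6.2 m.
Total vertical stress at mid-clay: σ_v = 20×3.6 + 18.4×2.6 = 119.84 kPa.
Pore pressure: u = 9.81×(6.2 − 1.9) = 42.183 kPa.
Initial effective stress: σ'_0 = σ_v − u = 119.84 − 42.183 = 77.657 kPa.
Final effective stress: σ'_f = σ'_0 + Δσ = 77.657 + 54.6 = 132.26 kPa.
Normally consolidated clay, so the full stress increment lies on the virgin compression line:
S_c = C_c·H/(1+e₀)·log₁₀(σ'_f/σ'_0) = 0.33×5.2/(1+0.94)×log₁₀(132.26/77.657)
    = 0.88454 × 0.23125 = 0.2045 m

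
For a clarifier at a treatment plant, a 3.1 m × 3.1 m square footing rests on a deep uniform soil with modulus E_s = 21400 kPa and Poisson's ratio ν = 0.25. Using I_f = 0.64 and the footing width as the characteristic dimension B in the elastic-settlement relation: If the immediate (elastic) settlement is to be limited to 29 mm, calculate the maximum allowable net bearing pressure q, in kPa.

S_e = q·B·(1−ν²)/E_s · I_f  ⇒  q = S_e·E_s / (B·(1−ν²)·I_f).
q = 0.029 × 21400 / (3.1 × 0.9375 × 0.64) = 333.7 kPa

q ≈ 334 kPa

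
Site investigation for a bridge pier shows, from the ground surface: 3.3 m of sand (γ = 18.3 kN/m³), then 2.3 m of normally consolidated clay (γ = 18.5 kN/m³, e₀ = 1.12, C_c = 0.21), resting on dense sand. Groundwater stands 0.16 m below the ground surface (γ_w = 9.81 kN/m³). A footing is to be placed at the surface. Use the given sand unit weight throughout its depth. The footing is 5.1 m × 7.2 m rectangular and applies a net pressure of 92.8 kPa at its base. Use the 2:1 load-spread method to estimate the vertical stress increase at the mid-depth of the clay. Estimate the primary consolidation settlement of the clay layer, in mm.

S_c ≈ 56.7 mm

Mid-depth of clay below the ground surface: z = 3.3 + 2.3/2 = 4.45 m.
Total vertical stress at mid-clay: σ_v = 18.3×3.3 + 18.5×1.15 = 81.665 kPa.
Pore pressure: u = 9.81×(4.45 − 0.16) = 42.085 kPa.
Initial effective stress: σ'_0 = σ_v − u = 81.665 − 42.085 = 39.58 kPa.
Stress increase at mid-clay by the 2:1 spreading method:
Δσ = qBL/((B+z)(L+z)) = 92.8×5.1×7.2/((5.1+4.45)(7.2+4.45)) = 30.628 kPa
Final effective stress: σ'_f = σ'_0 + Δσ = 39.58 + 30.628 = 70.208 kPa.
Normally consolidated clay, so the full stress increment lies on the virgin compression line:
S_c = C_c·H/(1+e₀)·log₁₀(σ'_f/σ'_0) = 0.21×2.3/(1+1.12)×log₁₀(70.208/39.58)
    = 0.22783 × 0.24891 = 0.05671 m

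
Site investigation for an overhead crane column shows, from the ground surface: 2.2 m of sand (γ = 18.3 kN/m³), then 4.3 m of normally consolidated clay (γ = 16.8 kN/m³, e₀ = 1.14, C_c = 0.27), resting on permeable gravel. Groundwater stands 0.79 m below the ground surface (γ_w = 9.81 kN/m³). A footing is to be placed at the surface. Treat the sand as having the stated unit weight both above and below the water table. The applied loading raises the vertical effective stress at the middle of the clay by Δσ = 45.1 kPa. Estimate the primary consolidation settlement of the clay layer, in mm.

Mid-depth of clay below the ground surface: z = 2.2 + 4.3/2 = 4.35 m.
Total vertical stress at mid-clay: σ_v = 18.3×2.2 + 16.8×2.15 = 76.38 kPa.
Pore pressure: u = 9.81×(4.35 − 0.79) = 34.924 kPa.
Initial effective stress: σ'_0 = σ_v − u = 76.38 − 34.924 = 41.456 kPa.
Final effective stress: σ'_f = σ'_0 + Δσ = 41.456 + 45.1 = 86.556 kPa.
Normally consolidated clay, so the full stress increment lies on the virgin compression line:
S_c = C_c·H/(1+e₀)·log₁₀(σ'_f/σ'_0) = 0.27×4.3/(1+1.14)×log₁₀(86.556/41.456)
    = 0.54252 × 0.31971 = 0.1734 m

S_c ≈ 173 mm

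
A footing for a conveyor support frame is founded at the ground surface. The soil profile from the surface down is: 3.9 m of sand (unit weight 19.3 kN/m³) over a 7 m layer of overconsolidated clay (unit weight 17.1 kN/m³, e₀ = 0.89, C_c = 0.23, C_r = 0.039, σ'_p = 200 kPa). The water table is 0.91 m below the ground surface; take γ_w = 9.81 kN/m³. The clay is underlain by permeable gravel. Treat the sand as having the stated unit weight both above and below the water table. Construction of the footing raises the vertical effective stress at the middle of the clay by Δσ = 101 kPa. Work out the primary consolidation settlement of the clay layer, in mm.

Mid-depth of clay below the ground surface: z = 3.9 + 7/2 = 7.4 m.
Total vertical stress at mid-clay: σ_v = 19.3×3.9 + 17.1×3.5 = 135.12 kPa.
Pore pressure: u = 9.81×(7.4 − 0.91) = 63.667 kPa.
Initial effective stress: σ'_0 = σ_v − u = 135.12 − 63.667 = 71.453 kPa.
Final effective stress: σ'_f = 71.453 + 101 = 172.45 kPa.
σ'_f = 172.45 ≤ σ'_p = 200 kPa, so the clay remains overconsolidated and only the recompression index applies:
S_c = C_r·H/(1+e₀)·log₁₀(σ'_f/σ'_0) = 0.039×7/1.89×log₁₀(172.45/71.453)
    = 0.14444 × 0.38264 = 0.05527 m

S_c ≈ 55.3 mm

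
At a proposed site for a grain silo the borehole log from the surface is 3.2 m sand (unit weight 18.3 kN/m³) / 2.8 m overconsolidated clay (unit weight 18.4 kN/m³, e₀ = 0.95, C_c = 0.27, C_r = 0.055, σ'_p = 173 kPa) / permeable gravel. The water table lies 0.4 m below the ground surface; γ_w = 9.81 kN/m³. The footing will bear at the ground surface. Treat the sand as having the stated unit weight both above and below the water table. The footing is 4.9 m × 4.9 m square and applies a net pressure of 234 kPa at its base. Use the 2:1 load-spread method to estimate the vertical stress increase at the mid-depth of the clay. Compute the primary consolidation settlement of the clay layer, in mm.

S_c ≈ 30.6 mm

Mid-depth of clay below the ground surface: z = 3.2 + 2.8/2 = 4.6 m.
Total vertical stress at mid-clay: σ_v = 18.3×3.2 + 18.4×1.4 = 84.32 kPa.
Pore pressure: u = 9.81×(4.6 − 0.4) = 41.202 kPa.
Initial effective stress: σ'_0 = σ_v − u = 84.32 − 41.202 = 43.118 kPa.
Stress increase at mid-clay by the 2:1 spreading method:
Δσ = qBL/((B+z)(L+z)) = 234×4.9×4.9/((4.9+4.6)(4.9+4.6)) = 62.253 kPa
Final effective stress: σ'_f = 43.118 + 62.253 = 105.37 kPa.
σ'_f = 105.37 ≤ σ'_p = 173 kPa, so the clay remains overconsolidated and only the recompression index applies:
S_c = C_r·H/(1+e₀)·log₁₀(σ'_f/σ'_0) = 0.055×2.8/1.95×log₁₀(105.37/43.118)
    = 0.078975 × 0.38806 = 0.03065 m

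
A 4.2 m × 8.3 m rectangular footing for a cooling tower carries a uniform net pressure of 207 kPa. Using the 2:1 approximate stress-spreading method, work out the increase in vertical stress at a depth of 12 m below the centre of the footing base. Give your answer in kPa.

Δσ_z ≈ 21.9 kPa

By the 2:1 method the load spreads at 1 horizontal : 2 vertical, so at depth z the loaded area has grown by z in each plan dimension:
Δσ = qBL/((B+z)(L+z)) = 207×4.2×8.3/((4.2+12)(8.3+12)) = 21.943 kPa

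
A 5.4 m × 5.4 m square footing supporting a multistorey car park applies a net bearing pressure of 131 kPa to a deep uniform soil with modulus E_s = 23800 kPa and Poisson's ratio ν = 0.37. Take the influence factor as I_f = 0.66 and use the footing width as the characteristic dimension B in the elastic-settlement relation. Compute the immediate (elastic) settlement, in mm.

Immediate (elastic) settlement: S_e = q·B·(1−ν²)/E_s · I_f.
S_e = 131 × 5.4 × (1 − 0.37²) / 23800 × 0.66
    = 131 × 5.4 × 0.8631 / 23800 × 0.66
    = 0.01693 m = 16.93 mm

S_e ≈ 16.9 mm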